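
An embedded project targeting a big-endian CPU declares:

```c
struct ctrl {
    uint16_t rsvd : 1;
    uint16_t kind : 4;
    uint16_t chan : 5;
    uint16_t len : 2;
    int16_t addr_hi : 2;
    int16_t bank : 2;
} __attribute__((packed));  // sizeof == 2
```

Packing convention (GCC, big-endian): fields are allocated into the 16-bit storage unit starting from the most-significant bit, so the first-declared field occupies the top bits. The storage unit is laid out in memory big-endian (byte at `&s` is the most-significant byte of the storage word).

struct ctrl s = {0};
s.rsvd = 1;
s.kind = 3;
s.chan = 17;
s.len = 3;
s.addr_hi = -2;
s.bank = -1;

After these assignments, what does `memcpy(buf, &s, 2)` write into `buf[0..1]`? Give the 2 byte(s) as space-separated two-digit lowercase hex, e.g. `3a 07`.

rsvd:1 = 1 → 0x1 << 15 → word 0x8000
kind:4 = 3 → 0x3 << 11 → word 0x9800
chan:5 = 17 → 0x11 << 6 → word 0x9c40
len:2 = 3 → 0x3 << 4 → word 0x9c70
addr_hi:2 = -2 → 0x2 << 2 → word 0x9c78
bank:2 = -1 → 0x3 << 0 → word 0x9c7b
word = 0x9c7b → big-endian bytes:
  [0]=0x9c  [1]=0x7b

9c 7b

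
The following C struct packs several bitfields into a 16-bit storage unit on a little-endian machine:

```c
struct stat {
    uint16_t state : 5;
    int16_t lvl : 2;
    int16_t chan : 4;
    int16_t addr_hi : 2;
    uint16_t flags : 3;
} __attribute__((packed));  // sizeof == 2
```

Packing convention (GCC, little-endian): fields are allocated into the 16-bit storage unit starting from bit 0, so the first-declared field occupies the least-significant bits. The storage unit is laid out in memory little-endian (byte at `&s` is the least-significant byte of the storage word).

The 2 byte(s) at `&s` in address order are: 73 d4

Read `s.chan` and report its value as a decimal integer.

[0]=0x73 [1]=0xd4 (little-endian) → word 0xd473
state [0+:5] = (word>>0) & 0x1f = 19
lvl [5+:2] = (word>>5) & 0x3 = 3
chan [7+:4] = (word>>7) & 0xf = 8  ←
addr_hi [11+:2] = (word>>11) & 0x3 = 2
flags [13+:3] = (word>>13) & 0x7 = 6
chan signed 4b, MSB=1: 8 - 16 = -8

-8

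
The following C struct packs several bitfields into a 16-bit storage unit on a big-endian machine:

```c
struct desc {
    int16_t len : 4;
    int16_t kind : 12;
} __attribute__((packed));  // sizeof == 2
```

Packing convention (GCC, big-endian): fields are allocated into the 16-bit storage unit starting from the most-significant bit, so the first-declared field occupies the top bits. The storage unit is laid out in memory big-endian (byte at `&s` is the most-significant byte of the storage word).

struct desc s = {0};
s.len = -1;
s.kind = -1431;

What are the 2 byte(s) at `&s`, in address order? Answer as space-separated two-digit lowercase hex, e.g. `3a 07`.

fa 69

len:4 = -1 → 0xf << 12 → word 0xf000
kind:12 = -1431 → 0xa69 << 0 → word 0xfa69
word = 0xfa69 → big-endian bytes:
  [0]=0xfa  [1]=0x69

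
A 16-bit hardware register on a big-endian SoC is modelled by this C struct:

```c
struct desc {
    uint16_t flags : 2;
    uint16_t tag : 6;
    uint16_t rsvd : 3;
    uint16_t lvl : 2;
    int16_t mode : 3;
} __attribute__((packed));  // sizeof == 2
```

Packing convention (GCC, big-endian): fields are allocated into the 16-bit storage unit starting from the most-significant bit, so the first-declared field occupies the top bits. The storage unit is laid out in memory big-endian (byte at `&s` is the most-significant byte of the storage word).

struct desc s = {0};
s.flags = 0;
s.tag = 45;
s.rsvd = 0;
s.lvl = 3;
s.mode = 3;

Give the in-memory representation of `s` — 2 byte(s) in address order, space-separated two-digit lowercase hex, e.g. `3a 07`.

2d 1b

flags:2 = 0 → 0x0 << 14 → word 0x0000
tag:6 = 45 → 0x2d << 8 → word 0x2d00
rsvd:3 = 0 → 0x0 << 5 → word 0x2d00
lvl:2 = 3 → 0x3 << 3 → word 0x2d18
mode:3 = 3 → 0x3 << 0 → word 0x2d1b
word = 0x2d1b → big-endian bytes:
  [0]=0x2d  [1]=0x1b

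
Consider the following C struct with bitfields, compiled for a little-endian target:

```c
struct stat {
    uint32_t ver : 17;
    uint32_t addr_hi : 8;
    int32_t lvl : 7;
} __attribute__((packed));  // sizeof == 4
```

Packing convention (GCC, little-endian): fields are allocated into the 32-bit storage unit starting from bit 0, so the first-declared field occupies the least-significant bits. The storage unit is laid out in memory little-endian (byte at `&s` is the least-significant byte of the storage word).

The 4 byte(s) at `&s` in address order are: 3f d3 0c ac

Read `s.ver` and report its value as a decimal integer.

[0]=0x3f [1]=0xd3 [2]=0x0c [3]=0xac (little-endian) → word 0xac0cd33f
ver:17 @ bit 0 → (0xac0cd33f>>0)&0x1ffff = 0xd33f  ←
addr_hi:8 @ bit 17 → (0xac0cd33f>>17)&0xff = 0x6
lvl:7 @ bit 25 → (0xac0cd33f>>25)&0x7f = 0x56

54079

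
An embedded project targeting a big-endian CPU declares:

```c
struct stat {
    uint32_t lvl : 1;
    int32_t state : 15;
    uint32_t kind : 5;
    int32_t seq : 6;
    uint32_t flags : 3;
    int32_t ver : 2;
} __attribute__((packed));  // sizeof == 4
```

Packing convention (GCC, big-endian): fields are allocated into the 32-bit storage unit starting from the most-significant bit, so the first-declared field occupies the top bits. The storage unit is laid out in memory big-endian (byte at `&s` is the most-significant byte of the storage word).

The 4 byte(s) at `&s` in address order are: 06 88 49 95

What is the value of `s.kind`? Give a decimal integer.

9

[0]=0x06 [1]=0x88 [2]=0x49 [3]=0x95 (big-endian) → word 0x06884995
lvl:1 @ bit 31 → (0x06884995>>31)&0x1 = 0x0
state:15 @ bit 16 → (0x06884995>>16)&0x7fff = 0x688
kind:5 @ bit 11 → (0x06884995>>11)&0x1f = 0x9  ←
seq:6 @ bit 5 → (0x06884995>>5)&0x3f = 0xc
flags:3 @ bit 2 → (0x06884995>>2)&0x7 = 0x5
ver:2 @ bit 0 → (0x06884995>>0)&0x3 = 0x1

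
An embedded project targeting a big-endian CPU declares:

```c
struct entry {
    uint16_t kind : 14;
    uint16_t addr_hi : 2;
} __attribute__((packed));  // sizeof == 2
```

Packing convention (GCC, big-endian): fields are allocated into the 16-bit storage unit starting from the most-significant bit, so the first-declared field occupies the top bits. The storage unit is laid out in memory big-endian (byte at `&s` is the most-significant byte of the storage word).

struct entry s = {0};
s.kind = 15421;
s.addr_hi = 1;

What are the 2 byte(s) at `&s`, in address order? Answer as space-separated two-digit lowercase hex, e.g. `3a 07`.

f0 f5

kind:14 = 15421 → 0x3c3d << 2 → word 0xf0f4
addr_hi:2 = 1 → 0x1 << 0 → word 0xf0f5
word = 0xf0f5 → big-endian bytes:
  [0]=0xf0  [1]=0xf5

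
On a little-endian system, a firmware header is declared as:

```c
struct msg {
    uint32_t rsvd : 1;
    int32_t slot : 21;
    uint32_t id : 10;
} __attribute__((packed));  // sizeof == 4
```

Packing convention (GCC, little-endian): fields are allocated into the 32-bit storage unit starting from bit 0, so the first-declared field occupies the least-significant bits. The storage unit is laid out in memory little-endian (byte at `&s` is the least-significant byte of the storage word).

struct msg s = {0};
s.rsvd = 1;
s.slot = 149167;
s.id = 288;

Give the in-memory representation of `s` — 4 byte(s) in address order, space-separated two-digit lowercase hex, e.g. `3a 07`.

5f 8d 04 48

rsvd (1b) val=1 bits=0x1 at bit 0: 0x00000001
slot (21b) val=149167 bits=0x246af at bit 1: 0x00048d5f
id (10b) val=288 bits=0x120 at bit 22: 0x48048d5f
word = 0x48048d5f → little-endian bytes:
  [0]=0x5f  [1]=0x8d  [2]=0x04  [3]=0x48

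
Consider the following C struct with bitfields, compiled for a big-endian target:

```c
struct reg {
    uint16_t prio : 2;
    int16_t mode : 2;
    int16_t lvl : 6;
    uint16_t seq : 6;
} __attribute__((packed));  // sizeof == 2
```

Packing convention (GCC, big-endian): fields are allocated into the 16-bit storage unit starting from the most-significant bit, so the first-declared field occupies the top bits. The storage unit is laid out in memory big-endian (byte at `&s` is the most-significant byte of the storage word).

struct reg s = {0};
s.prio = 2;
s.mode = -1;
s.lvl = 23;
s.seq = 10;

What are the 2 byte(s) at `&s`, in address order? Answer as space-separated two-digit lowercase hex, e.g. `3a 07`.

prio (2b) val=2 bits=0x2 at bit 14: 0x8000
mode (2b) val=-1 bits=0x3 at bit 12: 0xb000
lvl (6b) val=23 bits=0x17 at bit 6: 0xb5c0
seq (6b) val=10 bits=0xa at bit 0: 0xb5ca
word = 0xb5ca → big-endian bytes:
  [0]=0xb5  [1]=0xca

b5 ca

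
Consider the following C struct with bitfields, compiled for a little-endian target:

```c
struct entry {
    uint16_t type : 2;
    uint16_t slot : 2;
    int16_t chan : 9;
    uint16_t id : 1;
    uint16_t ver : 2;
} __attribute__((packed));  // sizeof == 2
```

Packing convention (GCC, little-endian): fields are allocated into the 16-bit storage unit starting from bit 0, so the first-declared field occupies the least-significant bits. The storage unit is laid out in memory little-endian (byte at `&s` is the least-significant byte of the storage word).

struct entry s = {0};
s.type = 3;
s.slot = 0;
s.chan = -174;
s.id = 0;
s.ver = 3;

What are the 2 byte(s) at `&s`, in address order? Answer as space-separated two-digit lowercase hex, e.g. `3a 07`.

23 d5

[0+:2] type=3 & 0x3 = 0x3; word=0x0003
[2+:2] slot=0 & 0x3 = 0x0; word=0x0003
[4+:9] chan=-174 & 0x1ff = 0x152; word=0x1523
[13+:1] id=0 & 0x1 = 0x0; word=0x1523
[14+:2] ver=3 & 0x3 = 0x3; word=0xd523
word = 0xd523 → little-endian bytes:
  [0]=0x23  [1]=0xd5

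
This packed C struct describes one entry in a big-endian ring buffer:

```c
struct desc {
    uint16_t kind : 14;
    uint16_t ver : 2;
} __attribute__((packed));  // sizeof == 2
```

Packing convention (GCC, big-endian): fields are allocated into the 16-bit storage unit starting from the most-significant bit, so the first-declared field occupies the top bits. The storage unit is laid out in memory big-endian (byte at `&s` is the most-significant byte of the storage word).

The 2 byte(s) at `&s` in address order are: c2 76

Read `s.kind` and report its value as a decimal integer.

[0]=0xc2 [1]=0x76 (big-endian) → word 0xc276
kind [2+:14] = (word>>2) & 0x3fff = 12445  ←
ver [0+:2] = (word>>0) & 0x3 = 2

12445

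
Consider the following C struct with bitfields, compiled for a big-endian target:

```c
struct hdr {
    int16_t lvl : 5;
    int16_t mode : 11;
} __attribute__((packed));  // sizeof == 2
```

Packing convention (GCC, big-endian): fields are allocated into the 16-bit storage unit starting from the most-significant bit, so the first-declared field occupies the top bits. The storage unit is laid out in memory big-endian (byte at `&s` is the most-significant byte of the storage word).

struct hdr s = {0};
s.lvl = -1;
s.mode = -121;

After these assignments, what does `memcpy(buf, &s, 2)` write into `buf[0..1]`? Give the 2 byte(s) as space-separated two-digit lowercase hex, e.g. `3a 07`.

[11+:5] lvl=-1 & 0x1f = 0x1f; word=0xf800
[0+:11] mode=-121 & 0x7ff = 0x787; word=0xff87
word = 0xff87 → big-endian bytes:
  [0]=0xff  [1]=0x87

ff 87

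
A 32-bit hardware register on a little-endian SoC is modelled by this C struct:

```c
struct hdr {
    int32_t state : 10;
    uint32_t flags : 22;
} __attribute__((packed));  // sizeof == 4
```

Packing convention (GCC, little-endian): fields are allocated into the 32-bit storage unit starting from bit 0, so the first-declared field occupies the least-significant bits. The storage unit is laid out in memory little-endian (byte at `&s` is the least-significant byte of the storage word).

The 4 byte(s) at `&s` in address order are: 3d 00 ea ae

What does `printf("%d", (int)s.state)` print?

61

[0]=0x3d [1]=0x00 [2]=0xea [3]=0xae (little-endian) → word 0xaeea003d
state [0+:10] = (word>>0) & 0x3ff = 61  ←
flags [10+:22] = (word>>10) & 0x3fffff = 2865792
state signed 10b, MSB=0: value = 61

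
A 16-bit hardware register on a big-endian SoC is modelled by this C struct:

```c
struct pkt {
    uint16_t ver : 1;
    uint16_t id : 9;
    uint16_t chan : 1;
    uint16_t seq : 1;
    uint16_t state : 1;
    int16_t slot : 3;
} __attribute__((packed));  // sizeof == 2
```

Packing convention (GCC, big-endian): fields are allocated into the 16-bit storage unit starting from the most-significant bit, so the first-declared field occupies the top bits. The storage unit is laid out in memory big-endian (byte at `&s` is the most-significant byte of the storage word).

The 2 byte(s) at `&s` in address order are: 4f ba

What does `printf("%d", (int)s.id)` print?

[0]=0x4f [1]=0xba (big-endian) → word 0x4fba
ver [15+:1] = (word>>15) & 0x1 = 0
id [6+:9] = (word>>6) & 0x1ff = 318  ←
chan [5+:1] = (word>>5) & 0x1 = 1
seq [4+:1] = (word>>4) & 0x1 = 1
state [3+:1] = (word>>3) & 0x1 = 1
slot [0+:3] = (word>>0) & 0x7 = 2

318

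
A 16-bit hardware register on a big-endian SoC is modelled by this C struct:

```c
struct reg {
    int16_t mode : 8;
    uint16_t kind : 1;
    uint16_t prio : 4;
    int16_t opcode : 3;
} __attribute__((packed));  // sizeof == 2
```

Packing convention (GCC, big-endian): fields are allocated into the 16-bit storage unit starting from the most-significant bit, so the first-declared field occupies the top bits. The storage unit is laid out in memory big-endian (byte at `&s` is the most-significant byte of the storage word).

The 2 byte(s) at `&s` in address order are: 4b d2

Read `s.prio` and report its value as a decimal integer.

[0]=0x4b [1]=0xd2 (big-endian) → word 0x4bd2
mode:8 @ bit 8 → (0x4bd2>>8)&0xff = 0x4b
kind:1 @ bit 7 → (0x4bd2>>7)&0x1 = 0x1
prio:4 @ bit 3 → (0x4bd2>>3)&0xf = 0xa  ←
opcode:3 @ bit 0 → (0x4bd2>>0)&0x7 = 0x2

10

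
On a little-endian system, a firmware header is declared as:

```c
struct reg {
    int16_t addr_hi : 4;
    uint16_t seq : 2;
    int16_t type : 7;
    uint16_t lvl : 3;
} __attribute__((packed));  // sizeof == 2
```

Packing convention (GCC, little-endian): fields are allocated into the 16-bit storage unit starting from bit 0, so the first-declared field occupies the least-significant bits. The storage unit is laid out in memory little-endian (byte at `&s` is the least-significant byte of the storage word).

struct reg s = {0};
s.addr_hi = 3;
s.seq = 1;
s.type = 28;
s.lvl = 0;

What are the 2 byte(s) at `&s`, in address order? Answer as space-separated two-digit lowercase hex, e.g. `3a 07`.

addr_hi:4 = 3 → 0x3 << 0 → word 0x0003
seq:2 = 1 → 0x1 << 4 → word 0x0013
type:7 = 28 → 0x1c << 6 → word 0x0713
lvl:3 = 0 → 0x0 << 13 → word 0x0713
word = 0x0713 → little-endian bytes:
  [0]=0x13  [1]=0x07

13 07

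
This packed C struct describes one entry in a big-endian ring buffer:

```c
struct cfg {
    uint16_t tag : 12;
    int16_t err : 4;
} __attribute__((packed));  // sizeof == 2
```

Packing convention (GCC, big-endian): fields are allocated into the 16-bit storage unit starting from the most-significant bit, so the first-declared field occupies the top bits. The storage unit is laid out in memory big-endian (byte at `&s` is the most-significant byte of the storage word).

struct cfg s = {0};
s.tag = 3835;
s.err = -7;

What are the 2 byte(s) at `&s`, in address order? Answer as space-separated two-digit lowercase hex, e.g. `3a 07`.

[4+:12] tag=3835 & 0xfff = 0xefb; word=0xefb0
[0+:4] err=-7 & 0xf = 0x9; word=0xefb9
word = 0xefb9 → big-endian bytes:
  [0]=0xef  [1]=0xb9

ef b9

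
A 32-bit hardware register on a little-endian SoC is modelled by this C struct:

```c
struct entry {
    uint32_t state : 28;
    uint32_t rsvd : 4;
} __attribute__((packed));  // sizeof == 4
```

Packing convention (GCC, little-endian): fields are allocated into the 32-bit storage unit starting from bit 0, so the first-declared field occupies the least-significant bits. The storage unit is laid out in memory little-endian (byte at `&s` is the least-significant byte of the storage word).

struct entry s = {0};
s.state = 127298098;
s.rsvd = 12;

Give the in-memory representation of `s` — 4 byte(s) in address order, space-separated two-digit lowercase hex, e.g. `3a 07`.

state:28 = 127298098 → 0x7966a32 << 0 → word 0x07966a32
rsvd:4 = 12 → 0xc << 28 → word 0xc7966a32
word = 0xc7966a32 → little-endian bytes:
  [0]=0x32  [1]=0x6a  [2]=0x96  [3]=0xc7

32 6a 96 c7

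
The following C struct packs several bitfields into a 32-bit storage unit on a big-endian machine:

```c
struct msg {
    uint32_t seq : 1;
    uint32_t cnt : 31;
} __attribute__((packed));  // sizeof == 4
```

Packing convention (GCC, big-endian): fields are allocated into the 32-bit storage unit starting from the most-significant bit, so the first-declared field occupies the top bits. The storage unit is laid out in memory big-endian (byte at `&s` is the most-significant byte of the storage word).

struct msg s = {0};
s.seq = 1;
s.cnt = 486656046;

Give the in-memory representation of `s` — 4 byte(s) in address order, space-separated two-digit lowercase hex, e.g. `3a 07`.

9d 01 c8 2e

seq:1 = 1 → 0x1 << 31 → word 0x80000000
cnt:31 = 486656046 → 0x1d01c82e << 0 → word 0x9d01c82e
word = 0x9d01c82e → big-endian bytes:
  [0]=0x9d  [1]=0x01  [2]=0xc8  [3]=0x2e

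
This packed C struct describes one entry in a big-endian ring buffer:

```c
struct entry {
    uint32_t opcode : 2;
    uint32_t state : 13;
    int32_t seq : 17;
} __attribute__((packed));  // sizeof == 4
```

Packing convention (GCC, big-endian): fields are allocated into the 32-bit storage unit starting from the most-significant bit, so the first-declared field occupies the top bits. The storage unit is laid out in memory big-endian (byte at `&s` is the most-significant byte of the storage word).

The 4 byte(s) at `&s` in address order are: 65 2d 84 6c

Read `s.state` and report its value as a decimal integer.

4758

[0]=0x65 [1]=0x2d [2]=0x84 [3]=0x6c (big-endian) → word 0x652d846c
opcode:2 @ bit 30 → (0x652d846c>>30)&0x3 = 0x1
state:13 @ bit 17 → (0x652d846c>>17)&0x1fff = 0x1296  ←
seq:17 @ bit 0 → (0x652d846c>>0)&0x1ffff = 0x1846c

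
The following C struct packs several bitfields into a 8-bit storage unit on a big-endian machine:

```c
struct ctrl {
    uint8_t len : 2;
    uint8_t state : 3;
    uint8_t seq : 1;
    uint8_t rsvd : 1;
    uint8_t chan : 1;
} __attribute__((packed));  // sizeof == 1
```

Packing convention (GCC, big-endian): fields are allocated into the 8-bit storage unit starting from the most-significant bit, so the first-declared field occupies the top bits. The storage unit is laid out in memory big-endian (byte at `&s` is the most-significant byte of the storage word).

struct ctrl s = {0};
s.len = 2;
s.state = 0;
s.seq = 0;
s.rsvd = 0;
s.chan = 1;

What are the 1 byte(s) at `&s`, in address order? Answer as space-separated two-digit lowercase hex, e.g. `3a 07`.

81

[6+:2] len=2 & 0x3 = 0x2; word=0x80
[3+:3] state=0 & 0x7 = 0x0; word=0x80
[2+:1] seq=0 & 0x1 = 0x0; word=0x80
[1+:1] rsvd=0 & 0x1 = 0x0; word=0x80
[0+:1] chan=1 & 0x1 = 0x1; word=0x81
word = 0x81 → big-endian bytes:
  [0]=0x81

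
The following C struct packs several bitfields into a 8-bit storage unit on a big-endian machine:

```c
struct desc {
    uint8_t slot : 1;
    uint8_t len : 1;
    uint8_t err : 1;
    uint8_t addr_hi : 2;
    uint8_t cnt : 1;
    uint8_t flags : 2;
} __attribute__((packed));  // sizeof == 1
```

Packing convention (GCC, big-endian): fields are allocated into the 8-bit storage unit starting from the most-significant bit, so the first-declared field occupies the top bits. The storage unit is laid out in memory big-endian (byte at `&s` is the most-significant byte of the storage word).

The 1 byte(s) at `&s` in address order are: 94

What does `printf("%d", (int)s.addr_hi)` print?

[0]=0x94 (big-endian) → word 0x94
slot:1 @ bit 7 → (0x94>>7)&0x1 = 0x1
len:1 @ bit 6 → (0x94>>6)&0x1 = 0x0
err:1 @ bit 5 → (0x94>>5)&0x1 = 0x0
addr_hi:2 @ bit 3 → (0x94>>3)&0x3 = 0x2  ←
cnt:1 @ bit 2 → (0x94>>2)&0x1 = 0x1
flags:2 @ bit 0 → (0x94>>0)&0x3 = 0x0

2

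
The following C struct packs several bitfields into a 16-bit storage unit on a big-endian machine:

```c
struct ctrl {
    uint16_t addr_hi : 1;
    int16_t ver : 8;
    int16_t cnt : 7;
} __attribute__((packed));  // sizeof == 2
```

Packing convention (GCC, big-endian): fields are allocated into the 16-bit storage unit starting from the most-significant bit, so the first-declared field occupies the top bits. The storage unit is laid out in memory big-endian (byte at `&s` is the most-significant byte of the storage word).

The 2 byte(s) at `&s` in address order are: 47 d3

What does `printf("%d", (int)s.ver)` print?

-113

[0]=0x47 [1]=0xd3 (big-endian) → word 0x47d3
addr_hi:1 @ bit 15 → (0x47d3>>15)&0x1 = 0x0
ver:8 @ bit 7 → (0x47d3>>7)&0xff = 0x8f  ←
cnt:7 @ bit 0 → (0x47d3>>0)&0x7f = 0x53
ver signed 8b, MSB=1: 143 - 256 = -113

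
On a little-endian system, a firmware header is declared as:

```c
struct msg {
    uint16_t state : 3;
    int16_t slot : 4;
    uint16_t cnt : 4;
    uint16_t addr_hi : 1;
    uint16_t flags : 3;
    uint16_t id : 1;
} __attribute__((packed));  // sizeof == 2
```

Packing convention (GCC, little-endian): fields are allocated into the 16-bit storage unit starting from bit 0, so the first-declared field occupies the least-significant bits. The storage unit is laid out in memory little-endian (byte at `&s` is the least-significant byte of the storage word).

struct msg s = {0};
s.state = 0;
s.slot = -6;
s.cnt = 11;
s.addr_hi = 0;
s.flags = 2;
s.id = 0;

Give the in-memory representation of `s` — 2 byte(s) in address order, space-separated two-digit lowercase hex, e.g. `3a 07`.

state (3b) val=0 bits=0x0 at bit 0: 0x0000
slot (4b) val=-6 bits=0xa at bit 3: 0x0050
cnt (4b) val=11 bits=0xb at bit 7: 0x05d0
addr_hi (1b) val=0 bits=0x0 at bit 11: 0x05d0
flags (3b) val=2 bits=0x2 at bit 12: 0x25d0
id (1b) val=0 bits=0x0 at bit 15: 0x25d0
word = 0x25d0 → little-endian bytes:
  [0]=0xd0  [1]=0x25

d0 25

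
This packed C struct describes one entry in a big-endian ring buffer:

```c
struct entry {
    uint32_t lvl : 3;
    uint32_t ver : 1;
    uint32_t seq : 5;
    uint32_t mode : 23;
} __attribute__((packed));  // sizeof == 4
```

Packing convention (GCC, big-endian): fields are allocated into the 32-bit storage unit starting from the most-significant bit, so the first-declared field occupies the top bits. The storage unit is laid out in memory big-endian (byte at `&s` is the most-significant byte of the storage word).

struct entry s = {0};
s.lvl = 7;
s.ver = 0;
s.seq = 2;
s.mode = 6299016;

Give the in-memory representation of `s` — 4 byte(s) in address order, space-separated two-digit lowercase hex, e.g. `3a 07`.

e1 60 1d 88

lvl:3 = 7 → 0x7 << 29 → word 0xe0000000
ver:1 = 0 → 0x0 << 28 → word 0xe0000000
seq:5 = 2 → 0x2 << 23 → word 0xe1000000
mode:23 = 6299016 → 0x601d88 << 0 → word 0xe1601d88
word = 0xe1601d88 → big-endian bytes:
  [0]=0xe1  [1]=0x60  [2]=0x1d  [3]=0x88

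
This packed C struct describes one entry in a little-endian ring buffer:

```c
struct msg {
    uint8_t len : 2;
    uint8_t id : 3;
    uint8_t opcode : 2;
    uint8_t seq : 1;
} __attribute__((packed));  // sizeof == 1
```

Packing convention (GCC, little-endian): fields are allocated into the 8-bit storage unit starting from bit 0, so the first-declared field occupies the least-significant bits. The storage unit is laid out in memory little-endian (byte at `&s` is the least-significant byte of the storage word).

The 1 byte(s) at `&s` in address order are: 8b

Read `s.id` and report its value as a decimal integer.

2

[0]=0x8b (little-endian) → word 0x8b
len:2 @ bit 0 → (0x8b>>0)&0x3 = 0x3
id:3 @ bit 2 → (0x8b>>2)&0x7 = 0x2  ←
opcode:2 @ bit 5 → (0x8b>>5)&0x3 = 0x0
seq:1 @ bit 7 → (0x8b>>7)&0x1 = 0x1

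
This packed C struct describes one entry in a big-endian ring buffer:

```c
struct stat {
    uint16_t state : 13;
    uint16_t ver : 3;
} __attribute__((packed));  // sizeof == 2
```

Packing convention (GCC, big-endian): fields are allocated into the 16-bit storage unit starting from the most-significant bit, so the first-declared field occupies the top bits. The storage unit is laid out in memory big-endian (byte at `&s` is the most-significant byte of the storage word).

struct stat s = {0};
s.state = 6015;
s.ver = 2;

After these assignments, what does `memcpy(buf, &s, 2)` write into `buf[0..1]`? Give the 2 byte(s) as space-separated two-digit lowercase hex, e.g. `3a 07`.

bb fa

[3+:13] state=6015 & 0x1fff = 0x177f; word=0xbbf8
[0+:3] ver=2 & 0x7 = 0x2; word=0xbbfa
word = 0xbbfa → big-endian bytes:
  [0]=0xbb  [1]=0xfa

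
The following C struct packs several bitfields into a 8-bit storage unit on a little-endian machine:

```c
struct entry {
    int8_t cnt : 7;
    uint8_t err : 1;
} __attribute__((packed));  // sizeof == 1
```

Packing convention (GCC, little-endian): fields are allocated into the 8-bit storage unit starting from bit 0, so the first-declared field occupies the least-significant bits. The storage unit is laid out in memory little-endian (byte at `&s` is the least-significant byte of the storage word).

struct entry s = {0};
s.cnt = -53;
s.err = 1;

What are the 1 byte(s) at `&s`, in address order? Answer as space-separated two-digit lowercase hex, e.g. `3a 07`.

cnt:7 = -53 → 0x4b << 0 → word 0x4b
err:1 = 1 → 0x1 << 7 → word 0xcb
word = 0xcb → little-endian bytes:
  [0]=0xcb

cb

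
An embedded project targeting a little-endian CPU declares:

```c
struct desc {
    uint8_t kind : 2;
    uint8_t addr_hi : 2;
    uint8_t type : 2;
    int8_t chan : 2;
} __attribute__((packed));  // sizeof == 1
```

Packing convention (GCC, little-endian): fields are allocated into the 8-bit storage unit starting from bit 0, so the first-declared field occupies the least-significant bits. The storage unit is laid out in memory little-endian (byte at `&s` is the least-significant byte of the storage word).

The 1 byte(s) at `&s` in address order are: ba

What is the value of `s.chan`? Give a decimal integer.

-2

[0]=0xba (little-endian) → word 0xba
kind [0+:2] = (word>>0) & 0x3 = 2
addr_hi [2+:2] = (word>>2) & 0x3 = 2
type [4+:2] = (word>>4) & 0x3 = 3
chan [6+:2] = (word>>6) & 0x3 = 2  ←
chan signed 2b, MSB=1: 2 - 4 = -2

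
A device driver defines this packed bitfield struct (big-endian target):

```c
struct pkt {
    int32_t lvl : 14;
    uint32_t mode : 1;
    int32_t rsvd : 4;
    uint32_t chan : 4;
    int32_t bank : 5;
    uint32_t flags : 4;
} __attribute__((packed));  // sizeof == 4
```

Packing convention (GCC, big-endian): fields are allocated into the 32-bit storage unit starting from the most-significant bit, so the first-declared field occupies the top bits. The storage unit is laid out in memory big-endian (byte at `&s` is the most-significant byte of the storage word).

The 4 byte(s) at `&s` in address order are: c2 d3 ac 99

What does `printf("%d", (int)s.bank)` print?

9

[0]=0xc2 [1]=0xd3 [2]=0xac [3]=0x99 (big-endian) → word 0xc2d3ac99
lvl [18+:14] = (word>>18) & 0x3fff = 12468
mode [17+:1] = (word>>17) & 0x1 = 1
rsvd [13+:4] = (word>>13) & 0xf = 13
chan [9+:4] = (word>>9) & 0xf = 6
bank [4+:5] = (word>>4) & 0x1f = 9  ←
flags [0+:4] = (word>>0) & 0xf = 9
bank signed 5b, MSB=0: value = 9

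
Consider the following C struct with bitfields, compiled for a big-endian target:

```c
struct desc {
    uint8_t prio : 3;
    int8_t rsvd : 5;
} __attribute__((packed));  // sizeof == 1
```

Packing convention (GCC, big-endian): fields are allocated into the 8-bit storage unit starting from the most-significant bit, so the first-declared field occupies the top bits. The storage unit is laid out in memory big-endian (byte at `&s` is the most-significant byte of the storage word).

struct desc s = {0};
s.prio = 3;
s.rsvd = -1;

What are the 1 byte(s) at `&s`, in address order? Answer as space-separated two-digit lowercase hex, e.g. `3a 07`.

7f

prio (3b) val=3 bits=0x3 at bit 5: 0x60
rsvd (5b) val=-1 bits=0x1f at bit 0: 0x7f
word = 0x7f → big-endian bytes:
  [0]=0x7f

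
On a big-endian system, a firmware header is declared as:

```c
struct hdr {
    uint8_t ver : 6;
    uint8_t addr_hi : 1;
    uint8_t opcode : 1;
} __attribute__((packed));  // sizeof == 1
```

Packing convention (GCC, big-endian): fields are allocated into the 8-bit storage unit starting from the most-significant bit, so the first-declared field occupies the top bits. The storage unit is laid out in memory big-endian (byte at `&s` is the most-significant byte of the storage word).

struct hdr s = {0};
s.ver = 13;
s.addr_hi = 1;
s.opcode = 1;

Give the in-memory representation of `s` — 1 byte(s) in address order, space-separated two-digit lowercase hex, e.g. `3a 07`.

ver (6b) val=13 bits=0xd at bit 2: 0x34
addr_hi (1b) val=1 bits=0x1 at bit 1: 0x36
opcode (1b) val=1 bits=0x1 at bit 0: 0x37
word = 0x37 → big-endian bytes:
  [0]=0x37

37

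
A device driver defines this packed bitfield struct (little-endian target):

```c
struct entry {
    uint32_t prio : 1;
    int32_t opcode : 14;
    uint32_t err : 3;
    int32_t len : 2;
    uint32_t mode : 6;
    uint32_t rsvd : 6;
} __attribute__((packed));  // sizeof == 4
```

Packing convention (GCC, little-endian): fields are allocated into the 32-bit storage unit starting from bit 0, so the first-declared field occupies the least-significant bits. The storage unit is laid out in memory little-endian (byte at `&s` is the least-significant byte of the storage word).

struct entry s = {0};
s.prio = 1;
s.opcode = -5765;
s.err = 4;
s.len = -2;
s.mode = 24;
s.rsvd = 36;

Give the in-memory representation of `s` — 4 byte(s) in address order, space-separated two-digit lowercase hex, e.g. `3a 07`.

f7 52 8a 91

prio:1 = 1 → 0x1 << 0 → word 0x00000001
opcode:14 = -5765 → 0x297b << 1 → word 0x000052f7
err:3 = 4 → 0x4 << 15 → word 0x000252f7
len:2 = -2 → 0x2 << 18 → word 0x000a52f7
mode:6 = 24 → 0x18 << 20 → word 0x018a52f7
rsvd:6 = 36 → 0x24 << 26 → word 0x918a52f7
word = 0x918a52f7 → little-endian bytes:
  [0]=0xf7  [1]=0x52  [2]=0x8a  [3]=0x91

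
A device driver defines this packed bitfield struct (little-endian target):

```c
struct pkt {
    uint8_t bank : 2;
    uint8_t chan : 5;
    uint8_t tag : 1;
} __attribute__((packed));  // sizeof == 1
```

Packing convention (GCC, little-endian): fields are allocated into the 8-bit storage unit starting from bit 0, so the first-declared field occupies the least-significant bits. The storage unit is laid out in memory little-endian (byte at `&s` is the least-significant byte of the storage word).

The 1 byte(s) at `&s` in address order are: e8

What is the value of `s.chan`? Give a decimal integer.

[0]=0xe8 (little-endian) → word 0xe8
bank [0+:2] = (word>>0) & 0x3 = 0
chan [2+:5] = (word>>2) & 0x1f = 26  ←
tag [7+:1] = (word>>7) & 0x1 = 1

26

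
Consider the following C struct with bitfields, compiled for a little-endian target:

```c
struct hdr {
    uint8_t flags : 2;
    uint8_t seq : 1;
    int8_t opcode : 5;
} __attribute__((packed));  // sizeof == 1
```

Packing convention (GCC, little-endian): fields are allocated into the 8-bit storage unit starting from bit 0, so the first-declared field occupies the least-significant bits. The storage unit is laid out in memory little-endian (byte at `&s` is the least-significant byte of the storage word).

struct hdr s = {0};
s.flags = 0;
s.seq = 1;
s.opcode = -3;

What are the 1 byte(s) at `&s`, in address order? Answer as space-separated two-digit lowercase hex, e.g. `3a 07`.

flags:2 = 0 → 0x0 << 0 → word 0x00
seq:1 = 1 → 0x1 << 2 → word 0x04
opcode:5 = -3 → 0x1d << 3 → word 0xec
word = 0xec → little-endian bytes:
  [0]=0xec

ec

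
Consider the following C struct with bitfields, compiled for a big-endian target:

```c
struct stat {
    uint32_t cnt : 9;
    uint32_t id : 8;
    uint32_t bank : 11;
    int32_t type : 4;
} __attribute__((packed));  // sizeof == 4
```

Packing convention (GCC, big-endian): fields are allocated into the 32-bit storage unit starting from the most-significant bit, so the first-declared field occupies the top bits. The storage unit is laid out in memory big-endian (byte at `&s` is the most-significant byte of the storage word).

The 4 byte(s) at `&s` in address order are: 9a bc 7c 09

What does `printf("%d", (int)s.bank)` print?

[0]=0x9a [1]=0xbc [2]=0x7c [3]=0x09 (big-endian) → word 0x9abc7c09
cnt:9 @ bit 23 → (0x9abc7c09>>23)&0x1ff = 0x135
id:8 @ bit 15 → (0x9abc7c09>>15)&0xff = 0x78
bank:11 @ bit 4 → (0x9abc7c09>>4)&0x7ff = 0x7c0  ←
type:4 @ bit 0 → (0x9abc7c09>>0)&0xf = 0x9

1984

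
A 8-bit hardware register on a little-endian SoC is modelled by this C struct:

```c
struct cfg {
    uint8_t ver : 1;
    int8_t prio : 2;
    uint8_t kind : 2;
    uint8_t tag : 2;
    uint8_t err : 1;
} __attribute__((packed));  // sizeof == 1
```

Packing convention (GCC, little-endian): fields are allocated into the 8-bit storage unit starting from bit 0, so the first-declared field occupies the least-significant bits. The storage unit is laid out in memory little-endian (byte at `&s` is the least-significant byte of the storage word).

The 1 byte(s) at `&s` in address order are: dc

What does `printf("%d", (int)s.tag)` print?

2

[0]=0xdc (little-endian) → word 0xdc
ver:1 @ bit 0 → (0xdc>>0)&0x1 = 0x0
prio:2 @ bit 1 → (0xdc>>1)&0x3 = 0x2
kind:2 @ bit 3 → (0xdc>>3)&0x3 = 0x3
tag:2 @ bit 5 → (0xdc>>5)&0x3 = 0x2  ←
err:1 @ bit 7 → (0xdc>>7)&0x1 = 0x1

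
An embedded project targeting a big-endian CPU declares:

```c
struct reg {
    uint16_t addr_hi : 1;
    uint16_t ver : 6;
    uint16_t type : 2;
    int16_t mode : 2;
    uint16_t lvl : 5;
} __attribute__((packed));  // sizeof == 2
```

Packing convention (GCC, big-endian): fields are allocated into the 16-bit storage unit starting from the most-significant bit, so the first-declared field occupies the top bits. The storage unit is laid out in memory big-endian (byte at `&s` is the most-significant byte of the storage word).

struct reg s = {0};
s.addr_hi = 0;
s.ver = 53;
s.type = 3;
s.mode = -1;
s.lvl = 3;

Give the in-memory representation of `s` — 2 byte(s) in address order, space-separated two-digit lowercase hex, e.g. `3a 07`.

6b e3

[15+:1] addr_hi=0 & 0x1 = 0x0; word=0x0000
[9+:6] ver=53 & 0x3f = 0x35; word=0x6a00
[7+:2] type=3 & 0x3 = 0x3; word=0x6b80
[5+:2] mode=-1 & 0x3 = 0x3; word=0x6be0
[0+:5] lvl=3 & 0x1f = 0x3; word=0x6be3
word = 0x6be3 → big-endian bytes:
  [0]=0x6b  [1]=0xe3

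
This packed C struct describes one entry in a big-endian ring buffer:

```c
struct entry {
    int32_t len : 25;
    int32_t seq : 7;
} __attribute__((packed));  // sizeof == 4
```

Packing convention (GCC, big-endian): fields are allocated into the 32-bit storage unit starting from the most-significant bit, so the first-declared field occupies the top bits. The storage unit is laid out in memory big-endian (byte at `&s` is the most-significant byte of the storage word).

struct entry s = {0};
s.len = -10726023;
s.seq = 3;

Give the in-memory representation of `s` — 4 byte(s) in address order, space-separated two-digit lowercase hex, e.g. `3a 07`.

ae 2a bc 83

len:25 = -10726023 → 0x15c5579 << 7 → word 0xae2abc80
seq:7 = 3 → 0x3 << 0 → word 0xae2abc83
word = 0xae2abc83 → big-endian bytes:
  [0]=0xae  [1]=0x2a  [2]=0xbc  [3]=0x83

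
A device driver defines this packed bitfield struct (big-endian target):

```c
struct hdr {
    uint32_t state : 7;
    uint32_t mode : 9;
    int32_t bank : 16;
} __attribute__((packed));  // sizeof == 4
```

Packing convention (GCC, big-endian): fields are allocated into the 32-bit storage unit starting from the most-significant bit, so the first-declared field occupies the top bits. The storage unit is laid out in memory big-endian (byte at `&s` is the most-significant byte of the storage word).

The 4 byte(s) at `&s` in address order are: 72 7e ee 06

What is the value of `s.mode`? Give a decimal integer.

126

[0]=0x72 [1]=0x7e [2]=0xee [3]=0x06 (big-endian) → word 0x727eee06
state [25+:7] = (word>>25) & 0x7f = 57
mode [16+:9] = (word>>16) & 0x1ff = 126  ←
bank [0+:16] = (word>>0) & 0xffff = 60934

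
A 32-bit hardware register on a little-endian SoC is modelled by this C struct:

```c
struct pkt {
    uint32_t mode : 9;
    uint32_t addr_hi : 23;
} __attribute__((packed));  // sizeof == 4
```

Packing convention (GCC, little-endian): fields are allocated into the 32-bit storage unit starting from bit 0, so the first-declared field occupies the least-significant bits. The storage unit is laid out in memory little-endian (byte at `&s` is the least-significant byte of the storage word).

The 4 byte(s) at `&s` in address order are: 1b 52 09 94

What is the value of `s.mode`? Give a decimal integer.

[0]=0x1b [1]=0x52 [2]=0x09 [3]=0x94 (little-endian) → word 0x9409521b
mode:9 @ bit 0 → (0x9409521b>>0)&0x1ff = 0x1b  ←
addr_hi:23 @ bit 9 → (0x9409521b>>9)&0x7fffff = 0x4a04a9

27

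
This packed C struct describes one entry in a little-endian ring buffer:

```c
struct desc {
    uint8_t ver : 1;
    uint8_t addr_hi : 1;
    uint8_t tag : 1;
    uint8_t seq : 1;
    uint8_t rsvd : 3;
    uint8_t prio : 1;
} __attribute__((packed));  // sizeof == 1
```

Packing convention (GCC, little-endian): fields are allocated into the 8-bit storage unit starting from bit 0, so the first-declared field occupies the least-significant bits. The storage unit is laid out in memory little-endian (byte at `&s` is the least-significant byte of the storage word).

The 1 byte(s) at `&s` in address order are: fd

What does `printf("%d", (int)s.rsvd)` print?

[0]=0xfd (little-endian) → word 0xfd
ver:1 @ bit 0 → (0xfd>>0)&0x1 = 0x1
addr_hi:1 @ bit 1 → (0xfd>>1)&0x1 = 0x0
tag:1 @ bit 2 → (0xfd>>2)&0x1 = 0x1
seq:1 @ bit 3 → (0xfd>>3)&0x1 = 0x1
rsvd:3 @ bit 4 → (0xfd>>4)&0x7 = 0x7  ←
prio:1 @ bit 7 → (0xfd>>7)&0x1 = 0x1

7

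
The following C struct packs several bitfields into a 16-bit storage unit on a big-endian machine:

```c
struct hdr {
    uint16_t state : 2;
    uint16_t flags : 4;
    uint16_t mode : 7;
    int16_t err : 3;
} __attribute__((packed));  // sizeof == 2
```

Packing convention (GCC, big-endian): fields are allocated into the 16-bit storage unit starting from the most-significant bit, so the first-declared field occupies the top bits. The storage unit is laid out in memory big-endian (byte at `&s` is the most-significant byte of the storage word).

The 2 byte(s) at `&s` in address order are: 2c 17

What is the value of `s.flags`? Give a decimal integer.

11

[0]=0x2c [1]=0x17 (big-endian) → word 0x2c17
state [14+:2] = (word>>14) & 0x3 = 0
flags [10+:4] = (word>>10) & 0xf = 11  ←
mode [3+:7] = (word>>3) & 0x7f = 2
err [0+:3] = (word>>0) & 0x7 = 7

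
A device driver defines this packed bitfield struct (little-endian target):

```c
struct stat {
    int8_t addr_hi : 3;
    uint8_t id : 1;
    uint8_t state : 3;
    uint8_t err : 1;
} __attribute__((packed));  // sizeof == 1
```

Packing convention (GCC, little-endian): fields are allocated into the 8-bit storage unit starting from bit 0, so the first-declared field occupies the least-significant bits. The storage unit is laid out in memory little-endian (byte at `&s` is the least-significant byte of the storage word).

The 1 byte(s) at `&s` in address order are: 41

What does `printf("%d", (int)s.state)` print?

[0]=0x41 (little-endian) → word 0x41
addr_hi:3 @ bit 0 → (0x41>>0)&0x7 = 0x1
id:1 @ bit 3 → (0x41>>3)&0x1 = 0x0
state:3 @ bit 4 → (0x41>>4)&0x7 = 0x4  ←
err:1 @ bit 7 → (0x41>>7)&0x1 = 0x0

4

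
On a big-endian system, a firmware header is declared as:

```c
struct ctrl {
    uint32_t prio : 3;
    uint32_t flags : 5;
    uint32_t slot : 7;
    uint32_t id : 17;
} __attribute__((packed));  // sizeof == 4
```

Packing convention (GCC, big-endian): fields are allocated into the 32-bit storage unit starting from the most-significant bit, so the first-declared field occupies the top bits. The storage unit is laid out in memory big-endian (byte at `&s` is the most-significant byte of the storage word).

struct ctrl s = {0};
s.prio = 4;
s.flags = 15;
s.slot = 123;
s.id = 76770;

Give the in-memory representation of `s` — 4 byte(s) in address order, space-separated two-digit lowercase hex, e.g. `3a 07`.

[29+:3] prio=4 & 0x7 = 0x4; word=0x80000000
[24+:5] flags=15 & 0x1f = 0xf; word=0x8f000000
[17+:7] slot=123 & 0x7f = 0x7b; word=0x8ff60000
[0+:17] id=76770 & 0x1ffff = 0x12be2; word=0x8ff72be2
word = 0x8ff72be2 → big-endian bytes:
  [0]=0x8f  [1]=0xf7  [2]=0x2b  [3]=0xe2

8f f7 2b e2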